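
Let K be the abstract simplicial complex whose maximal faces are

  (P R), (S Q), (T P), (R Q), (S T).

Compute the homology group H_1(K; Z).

H_1 = Z.

Order the vertices as P < Q < R < S < T. Listing each simplex with vertices in this order, K has dimension 1 with simplices:

  0-simplices (5): P, Q, R, S, T
  1-simplices (5): PR, PT, QR, QS, ST

so the chain groups are C_0 ≅ Z^5, C_1 ≅ Z^5.

The boundary map ∂_1: C_1 → C_0 maps an edge to its endpoints' difference, ∂[p,q] = q − p. For instance
  ∂PR = R − P.
The resulting 5×5 matrix has rank 4, and its Smith normal form has invariant factors (1,1,1,1).

Now H_k = ker ∂_k / im ∂_{k+1}, so:

  H_1: rank ker ∂_1 − rank ∂_2 = (5 − 4) − 0 = 1, and there is no ∂_2, so H_1 = Z.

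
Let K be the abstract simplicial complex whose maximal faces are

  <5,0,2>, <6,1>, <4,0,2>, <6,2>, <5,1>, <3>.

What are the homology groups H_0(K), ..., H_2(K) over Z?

We work with the vertex ordering 0 < 1 < 2 < 3 < 4 < 5 < 6. The simplices of K, each written with vertices in increasing order, are:

  0-simplices (7): [0], [1], [2], [3], [4], [5], [6]
  1-simplices (8): [0,2], [0,4], [0,5], [1,5], [1,6], [2,4], [2,5], [2,6]
  2-simplices (2): [0,2,4], [0,2,5]

Hence C_0 ≅ Z^7, C_1 ≅ Z^8, C_2 ≅ Z^2.

The boundary map ∂_1: C_1 → C_0 sends each edge [p,q] (with p < q) to q − p.
The resulting 7×8 matrix has rank 5, and its Smith normal form has invariant factors (1,1,1,1,1).

Boundary ∂_2: C_2 → C_1 acts by ∂[p,q,r] = [q,r] − [p,r] + [p,q]. For instance
  ∂[0,2,4] = [2,4] − [0,4] + [0,2],
  ∂[0,2,5] = [2,5] − [0,5] + [0,2].
As a 8×2 matrix over Z this has rank 2, with invariant factors (1,1).

Reading off H_k = ker ∂_k / im ∂_{k+1}:

  H_0: rank C_0 − rank ∂_1 = 7 − 5 = 2, and the invariant factors of ∂_1 are all 1, so H_0 = Z^2.
  H_1: rank ker ∂_1 − rank ∂_2 = (8 − 5) − 2 = 1, and the invariant factors of ∂_2 are all 1, so H_1 = Z.
  H_2: rank ker ∂_2 − rank ∂_3 = (2 − 2) − 0 = 0, and there is no ∂_3, so H_2 = 0.

H_0 = Z^2,  H_1 = Z,  H_2 = 0.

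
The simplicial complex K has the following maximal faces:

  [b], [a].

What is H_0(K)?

H_0 ≅ Z^2.

Take the total order a < b on the vertex set. Then K (dimension 0) consists of the simplices:

  0-simplices (2): a, b

so the chain groups are C_0 ≅ Z^2.

Reading off H_k = ker ∂_k / im ∂_{k+1}:

  H_0: rank C_0 − rank ∂_1 = 2 − 0 = 2, and there is no ∂_1, so H_0 = Z^2.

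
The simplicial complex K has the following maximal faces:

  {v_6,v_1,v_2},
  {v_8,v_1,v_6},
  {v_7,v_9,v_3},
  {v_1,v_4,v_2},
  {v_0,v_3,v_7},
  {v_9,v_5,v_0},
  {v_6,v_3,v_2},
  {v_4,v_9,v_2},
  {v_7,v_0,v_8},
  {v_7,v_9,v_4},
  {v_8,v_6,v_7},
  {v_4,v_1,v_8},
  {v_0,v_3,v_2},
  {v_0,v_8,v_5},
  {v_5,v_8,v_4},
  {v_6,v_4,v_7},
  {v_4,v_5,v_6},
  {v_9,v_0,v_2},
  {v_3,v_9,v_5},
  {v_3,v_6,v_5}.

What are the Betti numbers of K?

Fix the vertex order v_0 < v_1 < v_2 < v_3 < v_4 < v_5 < v_6 < v_7 < v_8 < v_9 and write every simplex with vertices in increasing order. Then dim K = 2 and the simplices of K are:

  0-simplices (10): [v_0], [v_1], [v_2], [v_3], [v_4], [v_5], [v_6], [v_7], [v_8], [v_9]
  1-simplices (30): (30 of them)
  2-simplices (20): (20 of them)

so the chain groups are C_0 ≅ Z^10, C_1 ≅ Z^30, C_2 ≅ Z^20.

∂_1: C_1 → C_0 sends each edge [p,q] (with p < q) to q − p. For instance
  ∂[v_2,v_4] = [v_4] − [v_2].
The 10×30 boundary matrix has rank 9 and Smith normal form diag(1,1,1,1,1,1,1,1,1).

The boundary map ∂_2: C_2 → C_1 acts by ∂[p,q,r] = [q,r] − [p,r] + [p,q]. For instance
  ∂[v_0,v_7,v_8] = [v_7,v_8] − [v_0,v_8] + [v_0,v_7],
  ∂[v_4,v_6,v_7] = [v_6,v_7] − [v_4,v_7] + [v_4,v_6].
As a 30×20 matrix over Z this has rank 20, with invariant factors (1,1,1,1,1,1,1,1,1,1,1,1,1,1,1,1,1,1,1,2).

Computing H_k = (kernel of ∂_k) / (image of ∂_{k+1}):

  H_0: rank C_0 − rank ∂_1 = 10 − 9 = 1, and the invariant factors of ∂_1 are all 1, so H_0 ≅ Z.
  H_1: rank ker ∂_1 − rank ∂_2 = (30 − 9) − 20 = 1, and ∂_2 has invariant factor 2 > 1, so H_1 ≅ Z ⊕ Z/2Z.
  H_2: rank ker ∂_2 − rank ∂_3 = (20 − 20) − 0 = 0, and there is no ∂_3, so H_2 ≅ 0.

As a check, the Euler characteristic is 10 − 30 + 20 = 0, which agrees with 1 − 1 + 0 = 0.

Hence the Betti numbers are b_0 = 1, b_1 = 1, b_2 = 0.

b_0 = 1, b_1 = 1, b_2 = 0.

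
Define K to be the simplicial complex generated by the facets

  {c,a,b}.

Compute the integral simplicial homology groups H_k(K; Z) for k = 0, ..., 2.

H_0 = Z,  H_1 = 0,  H_2 = 0.

Take the total order a < b < c on the vertex set. Then K (dimension 2) consists of the simplices:

  0-simplices (3): a, b, c
  1-simplices (3): ab, ac, bc
  2-simplices (1): abc

giving chain groups C_0 ≅ Z^3, C_1 ≅ Z^3, C_2 ≅ Z^1.

The boundary map ∂_1: C_1 → C_0 sends each edge [p,q] (with p < q) to q − p.
As a 3×3 matrix over Z this has rank 2, with invariant factors (1,1).

∂_2: C_2 → C_1 sends each 2-simplex [p,q,r] to [q,r] − [p,r] + [p,q]. For instance
  ∂abc = bc − ac + ab.
The resulting 3×1 matrix has rank 1, and its Smith normal form has invariant factors (1).

From H_k ≅ ker(∂_k) / im(∂_{k+1}) we obtain:

  H_0: rank C_0 − rank ∂_1 = 3 − 2 = 1, and the invariant factors of ∂_1 are all 1, so H_0 = Z.
  H_1: rank ker ∂_1 − rank ∂_2 = (3 − 2) − 1 = 0, and the invariant factors of ∂_2 are all 1, so H_1 = 0.
  H_2: rank ker ∂_2 − rank ∂_3 = (1 − 1) − 0 = 0, and there is no ∂_3, so H_2 = 0.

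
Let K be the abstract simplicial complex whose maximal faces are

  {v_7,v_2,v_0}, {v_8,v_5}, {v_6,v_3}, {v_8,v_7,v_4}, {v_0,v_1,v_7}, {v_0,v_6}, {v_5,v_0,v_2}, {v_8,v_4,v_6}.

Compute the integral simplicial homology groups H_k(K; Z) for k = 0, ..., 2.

H_0 = Z,  H_1 = Z^2,  H_2 = 0.

K has 9 vertices, 15 edges, 5 triangles.
rank ∂_0 = 0, rank ∂_1 = 8 ⇒ b_0 = 9 − 0 − 8 = 1; all invariant factors of ∂_1 are 1 so no torsion. So H_0 ≅ Z.
rank ∂_1 = 8, rank ∂_2 = 5 ⇒ b_1 = 15 − 8 − 5 = 2; all invariant factors of ∂_2 are 1 so no torsion. So H_1 ≅ Z^2.
rank ∂_2 = 5, rank ∂_3 = 0 ⇒ b_2 = 5 − 5 − 0 = 0. So H_2 ≅ 0.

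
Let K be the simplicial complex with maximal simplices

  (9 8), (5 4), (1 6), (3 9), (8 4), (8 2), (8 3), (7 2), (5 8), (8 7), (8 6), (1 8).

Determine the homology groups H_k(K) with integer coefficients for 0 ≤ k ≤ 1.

Order the vertices as 1 < 2 < 3 < 4 < 5 < 6 < 7 < 8 < 9. Listing each simplex with vertices in this order, K has dimension 1 with simplices:

  0-simplices (9): [1], [2], [3], [4], [5], [6], [7], [8], [9]
  1-simplices (12): [1,6], [1,8], [2,7], [2,8], [3,8], [3,9], [4,5], [4,8], [5,8], [6,8], [7,8], [8,9]

so the chain groups are C_0 ≅ Z^9, C_1 ≅ Z^12.

Boundary ∂_1: C_1 → C_0 maps an edge to its endpoints' difference, ∂[p,q] = q − p.
The resulting 9×12 matrix has rank 8, and its Smith normal form has invariant factors (1,1,1,1,1,1,1,1).

Now H_k = ker ∂_k / im ∂_{k+1}, so:

  H_0: rank C_0 − rank ∂_1 = 9 − 8 = 1, and the invariant factors of ∂_1 are all 1, so H_0 ≅ Z.
  H_1: rank ker ∂_1 − rank ∂_2 = (12 − 8) − 0 = 4, and there is no ∂_2, so H_1 ≅ Z^4.

As a check, the Euler characteristic is 9 − 12 = -3, which agrees with 1 − 4 = -3.
(K is a triangulation of a wedge of 4 circles.)

H_0 ≅ Z,  H_1 ≅ Z^4.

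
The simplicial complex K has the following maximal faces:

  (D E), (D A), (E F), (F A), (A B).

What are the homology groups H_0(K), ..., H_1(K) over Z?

H_0 = Z,  H_1 = Z.

Take the total order A < B < D < E < F on the vertex set. Then K (dimension 1) consists of the simplices:

  0-simplices (5): A, B, D, E, F
  1-simplices (5): AB, AD, AF, DE, EF

Hence C_0 ≅ Z^5, C_1 ≅ Z^5.

∂_1: C_1 → C_0 sends each edge [p,q] (with p < q) to q − p. For instance
  ∂AD = D − A.
The resulting 5×5 matrix has rank 4, and its Smith normal form has invariant factors (1,1,1,1).

Now H_k = ker ∂_k / im ∂_{k+1}, so:

  H_0: rank C_0 − rank ∂_1 = 5 − 4 = 1, and the invariant factors of ∂_1 are all 1, so H_0 = Z.
  H_1: rank ker ∂_1 − rank ∂_2 = (5 − 4) − 0 = 1, and there is no ∂_2, so H_1 = Z.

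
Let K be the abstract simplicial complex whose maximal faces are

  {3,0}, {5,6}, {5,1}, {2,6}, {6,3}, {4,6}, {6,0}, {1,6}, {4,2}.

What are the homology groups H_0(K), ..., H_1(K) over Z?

We work with the vertex ordering 0 < 1 < 2 < 3 < 4 < 5 < 6. The simplices of K, each written with vertices in increasing order, are:

  0-simplices (7): [0], [1], [2], [3], [4], [5], [6]
  1-simplices (9): [0,3], [0,6], [1,5], [1,6], [2,4], [2,6], [3,6], [4,6], [5,6]

so the chain groups are C_0 ≅ Z^7, C_1 ≅ Z^9.

The boundary map ∂_1: C_1 → C_0 maps an edge to its endpoints' difference, ∂[p,q] = q − p.
As a 7×9 matrix over Z this has rank 6, with invariant factors (1,1,1,1,1,1).

Now H_k = ker ∂_k / im ∂_{k+1}, so:

  H_0: rank C_0 − rank ∂_1 = 7 − 6 = 1, and the invariant factors of ∂_1 are all 1, so H_0 ≅ Z.
  H_1: rank ker ∂_1 − rank ∂_2 = (9 − 6) − 0 = 3, and there is no ∂_2, so H_1 ≅ Z^3.

As a check, the Euler characteristic is 7 − 9 = -2, which agrees with 1 − 3 = -2.

H_0 ≅ Z,  H_1 ≅ Z^3.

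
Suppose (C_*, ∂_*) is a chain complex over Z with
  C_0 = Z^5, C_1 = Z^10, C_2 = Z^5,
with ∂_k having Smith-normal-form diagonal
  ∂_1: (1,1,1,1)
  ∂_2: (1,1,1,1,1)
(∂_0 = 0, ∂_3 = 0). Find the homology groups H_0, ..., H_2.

H_0 ≅ Z,  H_1 ≅ Z,  H_2 = 0.

H_0: b_0 = 5 − 0 − 4 = 1; torsion from ∂_1 factors > 1: none. So H_0 ≅ Z.
H_1: b_1 = 10 − 4 − 5 = 1; torsion from ∂_2 factors > 1: none. So H_1 ≅ Z.
H_2: b_2 = 5 − 5 − 0 = 0; torsion from ∂_3 factors > 1: none. So H_2 ≅ 0.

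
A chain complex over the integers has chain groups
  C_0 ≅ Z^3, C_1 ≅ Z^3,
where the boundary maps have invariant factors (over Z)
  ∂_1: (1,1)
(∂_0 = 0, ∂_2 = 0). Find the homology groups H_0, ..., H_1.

H_0: b_0 = 3 − 0 − 2 = 1; torsion from ∂_1 factors > 1: none. So H_0 = Z.
H_1: b_1 = 3 − 2 − 0 = 1; torsion from ∂_2 factors > 1: none. So H_1 = Z.

H_0 = Z,  H_1 = Z.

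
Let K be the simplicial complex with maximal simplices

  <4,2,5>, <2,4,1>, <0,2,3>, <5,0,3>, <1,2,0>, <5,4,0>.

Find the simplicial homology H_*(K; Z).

Take the total order 0 < 1 < 2 < 3 < 4 < 5 on the vertex set. Then K (dimension 2) consists of the simplices:

  0-simplices (6): [0], [1], [2], [3], [4], [5]
  1-simplices (12): [0,1], [0,2], [0,3], [0,4], [0,5], [1,2], [1,4], [2,3], [2,4], [2,5], [3,5], [4,5]
  2-simplices (6): [0,1,2], [0,2,3], [0,3,5], [0,4,5], [1,2,4], [2,4,5]

Hence C_0 ≅ Z^6, C_1 ≅ Z^12, C_2 ≅ Z^6.

The boundary map ∂_1: C_1 → C_0 maps an edge to its endpoints' difference, ∂[p,q] = q − p. For instance
  ∂[4,5] = [5] − [4].
This gives a 6×12 integer matrix of rank 5; reducing to Smith normal form yields diagonal entries (1,1,1,1,1).

Boundary ∂_2: C_2 → C_1 sends each 2-simplex [p,q,r] to [q,r] − [p,r] + [p,q]. For instance
  ∂[1,2,4] = [2,4] − [1,4] + [1,2],
  ∂[0,2,3] = [2,3] − [0,3] + [0,2].
The 12×6 boundary matrix has rank 6 and Smith normal form diag(1,1,1,1,1,1).

Reading off H_k = ker ∂_k / im ∂_{k+1}:

  H_0: rank C_0 − rank ∂_1 = 6 − 5 = 1, and the invariant factors of ∂_1 are all 1, so H_0 = Z.
  H_1: rank ker ∂_1 − rank ∂_2 = (12 − 5) − 6 = 1, and the invariant factors of ∂_2 are all 1, so H_1 = Z.
  H_2: rank ker ∂_2 − rank ∂_3 = (6 − 6) − 0 = 0, and there is no ∂_3, so H_2 = 0.

H_0 = Z,  H_1 = Z,  H_2 = 0.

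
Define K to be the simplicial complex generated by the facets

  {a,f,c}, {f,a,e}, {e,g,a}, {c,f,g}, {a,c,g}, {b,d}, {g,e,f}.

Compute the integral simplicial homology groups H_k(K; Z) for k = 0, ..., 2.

Take the total order a < b < c < d < e < f < g on the vertex set. Then K (dimension 2) consists of the simplices:

  0-simplices (7): a, b, c, d, e, f, g
  1-simplices (10): ac, ae, af, ag, bd, cf, cg, ef, eg, fg
  2-simplices (6): acf, acg, aef, aeg, cfg, efg

so the chain groups are C_0 ≅ Z^7, C_1 ≅ Z^10, C_2 ≅ Z^6.

The boundary map ∂_1: C_1 → C_0 maps an edge to its endpoints' difference, ∂[p,q] = q − p. For instance
  ∂ef = f − e.
As a 7×10 matrix over Z this has rank 5, with invariant factors (1,1,1,1,1).

The boundary map ∂_2: C_2 → C_1 sends each 2-simplex [p,q,r] to [q,r] − [p,r] + [p,q]. For instance
  ∂cfg = fg − cg + cf,
  ∂acg = cg − ag + ac.
As a 10×6 matrix over Z this has rank 5, with invariant factors (1,1,1,1,1).

From H_k ≅ ker(∂_k) / im(∂_{k+1}) we obtain:

  H_0: rank C_0 − rank ∂_1 = 7 − 5 = 2, and the invariant factors of ∂_1 are all 1, so H_0 = Z^2.
  H_1: rank ker ∂_1 − rank ∂_2 = (10 − 5) − 5 = 0, and the invariant factors of ∂_2 are all 1, so H_1 = 0.
  H_2: rank ker ∂_2 − rank ∂_3 = (6 − 5) − 0 = 1, and there is no ∂_3, so H_2 = Z.

As a check, the Euler characteristic is 7 − 10 + 6 = 3, which agrees with 2 − 0 + 1 = 3.

H_0 = Z^2,  H_1 = 0,  H_2 = Z.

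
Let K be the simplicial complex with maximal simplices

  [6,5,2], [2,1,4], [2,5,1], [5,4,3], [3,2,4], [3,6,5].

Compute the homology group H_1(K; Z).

We work with the vertex ordering 1 < 2 < 3 < 4 < 5 < 6. The simplices of K, each written with vertices in increasing order, are:

  0-simplices (6): [1], [2], [3], [4], [5], [6]
  1-simplices (12): [1,2], [1,4], [1,5], [2,3], [2,4], [2,5], [2,6], [3,4], [3,5], [3,6], [4,5], [5,6]
  2-simplices (6): [1,2,4], [1,2,5], [2,3,4], [2,5,6], [3,4,5], [3,5,6]

giving chain groups C_0 ≅ Z^6, C_1 ≅ Z^12, C_2 ≅ Z^6.

The boundary map ∂_1: C_1 → C_0 sends each edge [p,q] (with p < q) to q − p.
As a 6×12 matrix over Z this has rank 5, with invariant factors (1,1,1,1,1).

∂_2: C_2 → C_1 acts by ∂[p,q,r] = [q,r] − [p,r] + [p,q]. For instance
  ∂[3,4,5] = [4,5] − [3,5] + [3,4],
  ∂[1,2,5] = [2,5] − [1,5] + [1,2].
This gives a 12×6 integer matrix of rank 6; reducing to Smith normal form yields diagonal entries (1,1,1,1,1,1).

Now H_k = ker ∂_k / im ∂_{k+1}, so:

  H_1: rank ker ∂_1 − rank ∂_2 = (12 − 5) − 6 = 1, and the invariant factors of ∂_2 are all 1, so H_1 = Z.

H_1 ≅ Z.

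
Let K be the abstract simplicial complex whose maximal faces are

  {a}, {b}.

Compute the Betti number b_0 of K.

Order the vertices as a < b. Listing each simplex with vertices in this order, K has dimension 0 with simplices:

  0-simplices (2): a, b

Hence C_0 ≅ Z^2.

Reading off H_k = ker ∂_k / im ∂_{k+1}:

  H_0: rank C_0 − rank ∂_1 = 2 − 0 = 2, and there is no ∂_1, so H_0 ≅ Z^2.

Hence the Betti numbers are b_0 = 2.

b_0 = 2.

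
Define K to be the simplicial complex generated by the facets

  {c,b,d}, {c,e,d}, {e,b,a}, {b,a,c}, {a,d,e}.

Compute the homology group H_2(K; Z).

We work with the vertex ordering a < b < c < d < e. The simplices of K, each written with vertices in increasing order, are:

  0-simplices (5): a, b, c, d, e
  1-simplices (10): ab, ac, ad, ae, bc, bd, be, cd, ce, de
  2-simplices (5): abc, abe, ade, bcd, cde

so the chain groups are C_0 ≅ Z^5, C_1 ≅ Z^10, C_2 ≅ Z^5.

The boundary map ∂_1: C_1 → C_0 maps an edge to its endpoints' difference, ∂[p,q] = q − p. For instance
  ∂ab = b − a.
The resulting 5×10 matrix has rank 4, and its Smith normal form has invariant factors (1,1,1,1).

Boundary ∂_2: C_2 → C_1 acts by ∂[p,q,r] = [q,r] − [p,r] + [p,q]. For instance
  ∂ade = de − ae + ad,
  ∂bcd = cd − bd + bc.
The 10×5 boundary matrix has rank 5 and Smith normal form diag(1,1,1,1,1).

From H_k ≅ ker(∂_k) / im(∂_{k+1}) we obtain:

  H_2: rank ker ∂_2 − rank ∂_3 = (5 − 5) − 0 = 0, and there is no ∂_3, so H_2 ≅ 0.

H_2 = 0.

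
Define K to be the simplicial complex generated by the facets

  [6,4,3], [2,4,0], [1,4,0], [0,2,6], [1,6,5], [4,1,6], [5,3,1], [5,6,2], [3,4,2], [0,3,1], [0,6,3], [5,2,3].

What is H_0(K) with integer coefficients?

H_0 = Z.

Order the vertices as 0 < 1 < 2 < 3 < 4 < 5 < 6. Listing each simplex with vertices in this order, K has dimension 2 with simplices:

  0-simplices (7): [0], [1], [2], [3], [4], [5], [6]
  1-simplices (18): [0,1], [0,2], [0,3], [0,4], [0,6], [1,3], [1,4], [1,5], [1,6], [2,3], [2,4], [2,5], [2,6], [3,4], [3,5], [3,6], [4,6], [5,6]
  2-simplices (12): [0,1,3], [0,1,4], [0,2,4], [0,2,6], [0,3,6], [1,3,5], [1,4,6], [1,5,6], [2,3,4], [2,3,5], [2,5,6], [3,4,6]

giving chain groups C_0 ≅ Z^7, C_1 ≅ Z^18, C_2 ≅ Z^12.

∂_1: C_1 → C_0 sends each edge [p,q] (with p < q) to q − p.
The 7×18 boundary matrix has rank 6 and Smith normal form diag(1,1,1,1,1,1).

Boundary ∂_2: C_2 → C_1 acts by ∂[p,q,r] = [q,r] − [p,r] + [p,q]. For instance
  ∂[2,3,4] = [3,4] − [2,4] + [2,3],
  ∂[1,5,6] = [5,6] − [1,6] + [1,5].
This gives a 18×12 integer matrix of rank 12; reducing to Smith normal form yields diagonal entries (1,1,1,1,1,1,1,1,1,1,1,2).

From H_k ≅ ker(∂_k) / im(∂_{k+1}) we obtain:

  H_0: rank C_0 − rank ∂_1 = 7 − 6 = 1, and the invariant factors of ∂_1 are all 1, so H_0 = Z.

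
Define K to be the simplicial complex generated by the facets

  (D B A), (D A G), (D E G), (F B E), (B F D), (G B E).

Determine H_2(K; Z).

H_2 ≅ 0.

We work with the vertex ordering A < B < D < E < F < G. The simplices of K, each written with vertices in increasing order, are:

  0-simplices (6): A, B, D, E, F, G
  1-simplices (12): AB, AD, AG, BD, BE, BF, BG, DE, DF, DG, EF, EG
  2-simplices (6): ABD, ADG, BDF, BEF, BEG, DEG

Hence C_0 ≅ Z^6, C_1 ≅ Z^12, C_2 ≅ Z^6.

The boundary map ∂_1: C_1 → C_0 is given by ∂[p,q] = [q] − [p]. For instance
  ∂DG = G − D.
As a 6×12 matrix over Z this has rank 5, with invariant factors (1,1,1,1,1).

∂_2: C_2 → C_1 sends each 2-simplex [p,q,r] to [q,r] − [p,r] + [p,q]. For instance
  ∂ABD = BD − AD + AB,
  ∂DEG = EG − DG + DE.
This gives a 12×6 integer matrix of rank 6; reducing to Smith normal form yields diagonal entries (1,1,1,1,1,1).

Now H_k = ker ∂_k / im ∂_{k+1}, so:

  H_2: rank ker ∂_2 − rank ∂_3 = (6 − 6) − 0 = 0, and there is no ∂_3, so H_2 = 0.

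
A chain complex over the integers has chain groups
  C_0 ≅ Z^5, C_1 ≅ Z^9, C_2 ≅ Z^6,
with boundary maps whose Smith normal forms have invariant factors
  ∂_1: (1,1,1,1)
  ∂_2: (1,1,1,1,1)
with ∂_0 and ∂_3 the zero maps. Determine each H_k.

H_0 = Z,  H_1 = 0,  H_2 = Z.

H_0: b_0 = 5 − 0 − 4 = 1; torsion from ∂_1 factors > 1: none. So H_0 = Z.
H_1: b_1 = 9 − 4 − 5 = 0; torsion from ∂_2 factors > 1: none. So H_1 = 0.
H_2: b_2 = 6 − 5 − 0 = 1; torsion from ∂_3 factors > 1: none. So H_2 = Z.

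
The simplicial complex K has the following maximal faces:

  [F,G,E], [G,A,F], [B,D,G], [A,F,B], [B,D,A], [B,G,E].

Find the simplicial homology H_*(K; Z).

We work with the vertex ordering A < B < D < E < F < G. The simplices of K, each written with vertices in increasing order, are:

  0-simplices (6): A, B, D, E, F, G
  1-simplices (12): AB, AD, AF, AG, BD, BE, BF, BG, DG, EF, EG, FG
  2-simplices (6): ABD, ABF, AFG, BDG, BEG, EFG

Hence C_0 ≅ Z^6, C_1 ≅ Z^12, C_2 ≅ Z^6.

Boundary ∂_1: C_1 → C_0 maps an edge to its endpoints' difference, ∂[p,q] = q − p.
This gives a 6×12 integer matrix of rank 5; reducing to Smith normal form yields diagonal entries (1,1,1,1,1).

∂_2: C_2 → C_1 maps a triangle to the signed sum of its edges. For instance
  ∂ABF = BF − AF + AB,
  ∂EFG = FG − EG + EF.
This gives a 12×6 integer matrix of rank 6; reducing to Smith normal form yields diagonal entries (1,1,1,1,1,1).

From H_k ≅ ker(∂_k) / im(∂_{k+1}) we obtain:

  H_0: rank C_0 − rank ∂_1 = 6 − 5 = 1, and the invariant factors of ∂_1 are all 1, so H_0 ≅ Z.
  H_1: rank ker ∂_1 − rank ∂_2 = (12 − 5) − 6 = 1, and the invariant factors of ∂_2 are all 1, so H_1 ≅ Z.
  H_2: rank ker ∂_2 − rank ∂_3 = (6 − 6) − 0 = 0, and there is no ∂_3, so H_2 ≅ 0.

(K is a triangulation of the cylinder S^1 x I.)

H_0 ≅ Z,  H_1 ≅ Z,  H_2 = 0.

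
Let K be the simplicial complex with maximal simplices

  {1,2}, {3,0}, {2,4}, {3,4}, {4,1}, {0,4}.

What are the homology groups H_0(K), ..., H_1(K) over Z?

K has 5 vertices, 6 edges.
rank ∂_0 = 0, rank ∂_1 = 4 ⇒ b_0 = 5 − 0 − 4 = 1; all invariant factors of ∂_1 are 1 so no torsion. So H_0 = Z.
rank ∂_1 = 4, rank ∂_2 = 0 ⇒ b_1 = 6 − 4 − 0 = 2. So H_1 = Z^2.

H_0 ≅ Z,  H_1 ≅ Z^2.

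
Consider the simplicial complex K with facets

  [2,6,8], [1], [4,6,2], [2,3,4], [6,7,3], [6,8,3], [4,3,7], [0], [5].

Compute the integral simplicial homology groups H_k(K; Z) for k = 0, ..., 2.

H_0 = Z^4,  H_1 = Z,  H_2 = 0.

K has 9 vertices, 12 edges, 6 triangles.
rank ∂_0 = 0, rank ∂_1 = 5 ⇒ b_0 = 9 − 0 − 5 = 4; all invariant factors of ∂_1 are 1 so no torsion. So H_0 = Z^4.
rank ∂_1 = 5, rank ∂_2 = 6 ⇒ b_1 = 12 − 5 − 6 = 1; all invariant factors of ∂_2 are 1 so no torsion. So H_1 = Z.
rank ∂_2 = 6, rank ∂_3 = 0 ⇒ b_2 = 6 − 6 − 0 = 0. So H_2 = 0.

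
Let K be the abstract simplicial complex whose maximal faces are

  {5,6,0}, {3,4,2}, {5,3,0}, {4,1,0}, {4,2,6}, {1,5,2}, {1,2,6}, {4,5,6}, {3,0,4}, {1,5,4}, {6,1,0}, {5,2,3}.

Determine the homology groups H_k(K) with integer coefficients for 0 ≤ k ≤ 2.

H_0 ≅ Z,  H_1 ≅ Z_2,  H_2 = 0.

Order the vertices as 0 < 1 < 2 < 3 < 4 < 5 < 6. Listing each simplex with vertices in this order, K has dimension 2 with simplices:

  0-simplices (7): [0], [1], [2], [3], [4], [5], [6]
  1-simplices (18): [0,1], [0,3], [0,4], [0,5], [0,6], [1,2], [1,4], [1,5], [1,6], [2,3], [2,4], [2,5], [2,6], [3,4], [3,5], [4,5], [4,6], [5,6]
  2-simplices (12): [0,1,4], [0,1,6], [0,3,4], [0,3,5], [0,5,6], [1,2,5], [1,2,6], [1,4,5], [2,3,4], [2,3,5], [2,4,6], [4,5,6]

giving chain groups C_0 ≅ Z^7, C_1 ≅ Z^18, C_2 ≅ Z^12.

∂_1: C_1 → C_0 sends each edge [p,q] (with p < q) to q − p. For instance
  ∂[1,5] = [5] − [1].
As a 7×18 matrix over Z this has rank 6, with invariant factors (1,1,1,1,1,1).

The boundary map ∂_2: C_2 → C_1 acts by ∂[p,q,r] = [q,r] − [p,r] + [p,q]. For instance
  ∂[4,5,6] = [5,6] − [4,6] + [4,5],
  ∂[1,2,6] = [2,6] − [1,6] + [1,2].
The resulting 18×12 matrix has rank 12, and its Smith normal form has invariant factors (1,1,1,1,1,1,1,1,1,1,1,2).

From H_k ≅ ker(∂_k) / im(∂_{k+1}) we obtain:

  H_0: rank C_0 − rank ∂_1 = 7 − 6 = 1, and the invariant factors of ∂_1 are all 1, so H_0 = Z.
  H_1: rank ker ∂_1 − rank ∂_2 = (18 − 6) − 12 = 0, and ∂_2 has invariant factor 2 > 1, so H_1 = Z_2.
  H_2: rank ker ∂_2 − rank ∂_3 = (12 − 12) − 0 = 0, and there is no ∂_3, so H_2 = 0.

As a check, the Euler characteristic is 7 − 18 + 12 = 1, which agrees with 1 − 0 + 0 = 1.
(K is a triangulation of the real projective plane RP^2.)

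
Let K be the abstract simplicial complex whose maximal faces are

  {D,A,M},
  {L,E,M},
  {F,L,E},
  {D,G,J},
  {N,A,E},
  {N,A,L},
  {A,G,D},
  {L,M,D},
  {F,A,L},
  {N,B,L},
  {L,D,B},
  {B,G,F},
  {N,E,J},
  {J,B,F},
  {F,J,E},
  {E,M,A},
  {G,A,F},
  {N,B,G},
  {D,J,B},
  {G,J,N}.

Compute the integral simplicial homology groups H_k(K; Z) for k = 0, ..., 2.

Fix the vertex order A < B < D < E < F < G < J < L < M < N and write every simplex with vertices in increasing order. Then dim K = 2 and the simplices of K are:

  0-simplices (10): A, B, D, E, F, G, J, L, M, N
  1-simplices (30): AD, AE, AF, AG, AL, AM, AN, BD, BF, BG, BJ, BL, BN, DG, DJ, DL, DM, EF, EJ, EL, EM, EN, FG, FJ, FL, GJ, GN, JN, LM, LN
  2-simplices (20): ADG, ADM, AEM, AEN, AFG, AFL, ALN, BDJ, BDL, BFG, BFJ, BGN, BLN, DGJ, DLM, EFJ, EFL, EJN, ELM, GJN

giving chain groups C_0 ≅ Z^10, C_1 ≅ Z^30, C_2 ≅ Z^20.

The boundary map ∂_1: C_1 → C_0 maps an edge to its endpoints' difference, ∂[p,q] = q − p.
The resulting 10×30 matrix has rank 9, and its Smith normal form has invariant factors (1,1,1,1,1,1,1,1,1).

∂_2: C_2 → C_1 maps a triangle to the signed sum of its edges. For instance
  ∂BFJ = FJ − BJ + BF,
  ∂BLN = LN − BN + BL.
The 30×20 boundary matrix has rank 20 and Smith normal form diag(1,1,1,1,1,1,1,1,1,1,1,1,1,1,1,1,1,1,1,2).

Now H_k = ker ∂_k / im ∂_{k+1}, so:

  H_0: rank C_0 − rank ∂_1 = 10 − 9 = 1, and the invariant factors of ∂_1 are all 1, so H_0 = Z.
  H_1: rank ker ∂_1 − rank ∂_2 = (30 − 9) − 20 = 1, and ∂_2 has invariant factor 2 > 1, so H_1 = Z ⊕ Z/2.
  H_2: rank ker ∂_2 − rank ∂_3 = (20 − 20) − 0 = 0, and there is no ∂_3, so H_2 = 0.

H_0 ≅ Z,  H_1 ≅ Z ⊕ Z/2,  H_2 = 0.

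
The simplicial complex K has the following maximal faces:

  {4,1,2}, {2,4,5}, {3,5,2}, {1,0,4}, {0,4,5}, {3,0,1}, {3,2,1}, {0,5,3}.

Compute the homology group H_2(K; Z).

H_2 ≅ Z.

Take the total order 0 < 1 < 2 < 3 < 4 < 5 on the vertex set. Then K (dimension 2) consists of the simplices:

  0-simplices (6): [0], [1], [2], [3], [4], [5]
  1-simplices (12): [0,1], [0,3], [0,4], [0,5], [1,2], [1,3], [1,4], [2,3], [2,4], [2,5], [3,5], [4,5]
  2-simplices (8): [0,1,3], [0,1,4], [0,3,5], [0,4,5], [1,2,3], [1,2,4], [2,3,5], [2,4,5]

giving chain groups C_0 ≅ Z^6, C_1 ≅ Z^12, C_2 ≅ Z^8.

The boundary map ∂_1: C_1 → C_0 is given by ∂[p,q] = [q] − [p].
The 6×12 boundary matrix has rank 5 and Smith normal form diag(1,1,1,1,1).

∂_2: C_2 → C_1 sends each 2-simplex [p,q,r] to [q,r] − [p,r] + [p,q]. For instance
  ∂[1,2,3] = [2,3] − [1,3] + [1,2],
  ∂[0,4,5] = [4,5] − [0,5] + [0,4].
This gives a 12×8 integer matrix of rank 7; reducing to Smith normal form yields diagonal entries (1,1,1,1,1,1,1).

Computing H_k = (kernel of ∂_k) / (image of ∂_{k+1}):

  H_2: rank ker ∂_2 − rank ∂_3 = (8 − 7) − 0 = 1, and there is no ∂_3, so H_2 = Z.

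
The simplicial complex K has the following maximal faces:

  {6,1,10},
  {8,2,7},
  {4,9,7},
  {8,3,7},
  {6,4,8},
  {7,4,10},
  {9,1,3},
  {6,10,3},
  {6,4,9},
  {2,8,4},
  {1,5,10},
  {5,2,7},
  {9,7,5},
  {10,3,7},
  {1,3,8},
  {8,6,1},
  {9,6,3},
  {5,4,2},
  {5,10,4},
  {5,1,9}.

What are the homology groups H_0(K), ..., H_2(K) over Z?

H_0 ≅ Z,  H_1 ≅ Z ⊕ Z/2Z,  H_2 = 0.

Order the vertices as 1 < 2 < 3 < 4 < 5 < 6 < 7 < 8 < 9 < 10. Listing each simplex with vertices in this order, K has dimension 2 with simplices:

  0-simplices (10): [1], [2], [3], [4], [5], [6], [7], [8], [9], [10]
  1-simplices (30): (30 of them)
  2-simplices (20): (20 of them)

Hence C_0 ≅ Z^10, C_1 ≅ Z^30, C_2 ≅ Z^20.

∂_1: C_1 → C_0 sends each edge [p,q] (with p < q) to q − p. For instance
  ∂[3,6] = [6] − [3].
This gives a 10×30 integer matrix of rank 9; reducing to Smith normal form yields diagonal entries (1,1,1,1,1,1,1,1,1).

Boundary ∂_2: C_2 → C_1 maps a triangle to the signed sum of its edges. For instance
  ∂[4,6,9] = [6,9] − [4,9] + [4,6],
  ∂[1,3,9] = [3,9] − [1,9] + [1,3].
The resulting 30×20 matrix has rank 20, and its Smith normal form has invariant factors (1,1,1,1,1,1,1,1,1,1,1,1,1,1,1,1,1,1,1,2).

Computing H_k = (kernel of ∂_k) / (image of ∂_{k+1}):

  H_0: rank C_0 − rank ∂_1 = 10 − 9 = 1, and the invariant factors of ∂_1 are all 1, so H_0 = Z.
  H_1: rank ker ∂_1 − rank ∂_2 = (30 − 9) − 20 = 1, and ∂_2 has invariant factor 2 > 1, so H_1 = Z ⊕ Z/2Z.
  H_2: rank ker ∂_2 − rank ∂_3 = (20 − 20) − 0 = 0, and there is no ∂_3, so H_2 = 0.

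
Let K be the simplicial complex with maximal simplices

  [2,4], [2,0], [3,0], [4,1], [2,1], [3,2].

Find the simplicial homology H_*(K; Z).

We work with the vertex ordering 0 < 1 < 2 < 3 < 4. The simplices of K, each written with vertices in increasing order, are:

  0-simplices (5): [0], [1], [2], [3], [4]
  1-simplices (6): [0,2], [0,3], [1,2], [1,4], [2,3], [2,4]

giving chain groups C_0 ≅ Z^5, C_1 ≅ Z^6.

The boundary map ∂_1: C_1 → C_0 is given by ∂[p,q] = [q] − [p]. For instance
  ∂[2,3] = [3] − [2].
As a 5×6 matrix over Z this has rank 4, with invariant factors (1,1,1,1).

Reading off H_k = ker ∂_k / im ∂_{k+1}:

  H_0: rank C_0 − rank ∂_1 = 5 − 4 = 1, and the invariant factors of ∂_1 are all 1, so H_0 ≅ Z.
  H_1: rank ker ∂_1 − rank ∂_2 = (6 − 4) − 0 = 2, and there is no ∂_2, so H_1 ≅ Z^2.

H_0 ≅ Z,  H_1 ≅ Z^2.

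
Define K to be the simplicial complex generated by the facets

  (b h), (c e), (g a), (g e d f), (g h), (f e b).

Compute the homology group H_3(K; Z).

H_3 ≅ 0.

Order the vertices as a < b < c < d < e < f < g < h. Listing each simplex with vertices in this order, K has dimension 3 with simplices:

  0-simplices (8): a, b, c, d, e, f, g, h
  1-simplices (12): ag, be, bf, bh, ce, de, df, dg, ef, eg, fg, gh
  2-simplices (5): bef, def, deg, dfg, efg
  3-simplices (1): defg

giving chain groups C_0 ≅ Z^8, C_1 ≅ Z^12, C_2 ≅ Z^5, C_3 ≅ Z^1.

The boundary map ∂_1: C_1 → C_0 is given by ∂[p,q] = [q] − [p].
The 8×12 boundary matrix has rank 7 and Smith normal form diag(1,1,1,1,1,1,1).

∂_2: C_2 → C_1 acts by ∂[p,q,r] = [q,r] − [p,r] + [p,q]. For instance
  ∂dfg = fg − dg + df,
  ∂def = ef − df + de.
As a 12×5 matrix over Z this has rank 4, with invariant factors (1,1,1,1).

Boundary ∂_3: C_3 → C_2 sends each 3-simplex σ to the alternating sum Σ_i (−1)^i (σ with its i-th vertex removed). For instance
  ∂defg = efg − dfg + deg − def.
As a 5×1 matrix over Z this has rank 1, with invariant factors (1).

Reading off H_k = ker ∂_k / im ∂_{k+1}:

  H_3: rank ker ∂_3 − rank ∂_4 = (1 − 1) − 0 = 0, and there is no ∂_4, so H_3 = 0.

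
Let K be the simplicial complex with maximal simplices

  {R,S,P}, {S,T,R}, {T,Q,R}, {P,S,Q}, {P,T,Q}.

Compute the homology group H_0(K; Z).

H_0 ≅ Z.

Fix the vertex order P < Q < R < S < T and write every simplex with vertices in increasing order. Then dim K = 2 and the simplices of K are:

  0-simplices (5): P, Q, R, S, T
  1-simplices (10): PQ, PR, PS, PT, QR, QS, QT, RS, RT, ST
  2-simplices (5): PQS, PQT, PRS, QRT, RST

so the chain groups are C_0 ≅ Z^5, C_1 ≅ Z^10, C_2 ≅ Z^5.

The boundary map ∂_1: C_1 → C_0 sends each edge [p,q] (with p < q) to q − p. For instance
  ∂QR = R − Q.
The resulting 5×10 matrix has rank 4, and its Smith normal form has invariant factors (1,1,1,1).

Boundary ∂_2: C_2 → C_1 acts by ∂[p,q,r] = [q,r] − [p,r] + [p,q]. For instance
  ∂RST = ST − RT + RS,
  ∂PRS = RS − PS + PR.
As a 10×5 matrix over Z this has rank 5, with invariant factors (1,1,1,1,1).

Reading off H_k = ker ∂_k / im ∂_{k+1}:

  H_0: rank C_0 − rank ∂_1 = 5 − 4 = 1, and the invariant factors of ∂_1 are all 1, so H_0 = Z.

(K is a triangulation of the Möbius band.)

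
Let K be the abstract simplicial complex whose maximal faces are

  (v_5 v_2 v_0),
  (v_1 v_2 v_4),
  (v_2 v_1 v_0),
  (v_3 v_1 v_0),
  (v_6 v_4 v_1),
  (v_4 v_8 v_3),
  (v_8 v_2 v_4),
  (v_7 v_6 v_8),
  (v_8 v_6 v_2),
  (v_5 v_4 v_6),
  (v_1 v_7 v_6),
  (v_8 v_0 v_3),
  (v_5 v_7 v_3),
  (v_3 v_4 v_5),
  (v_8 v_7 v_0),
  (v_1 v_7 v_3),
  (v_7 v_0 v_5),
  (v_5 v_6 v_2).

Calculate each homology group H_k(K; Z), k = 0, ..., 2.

H_0 ≅ Z,  H_1 ≅ Z ⊕ Z/2,  H_2 = 0.

We work with the vertex ordering v_0 < v_1 < v_2 < v_3 < v_4 < v_5 < v_6 < v_7 < v_8. The simplices of K, each written with vertices in increasing order, are:

  0-simplices (9): [v_0], [v_1], [v_2], [v_3], [v_4], [v_5], [v_6], [v_7], [v_8]
  1-simplices (27): (27 of them)
  2-simplices (18): (18 of them)

Hence C_0 ≅ Z^9, C_1 ≅ Z^27, C_2 ≅ Z^18.

∂_1: C_1 → C_0 is given by ∂[p,q] = [q] − [p]. For instance
  ∂[v_1,v_7] = [v_7] − [v_1].
The 9×27 boundary matrix has rank 8 and Smith normal form diag(1,1,1,1,1,1,1,1).

Boundary ∂_2: C_2 → C_1 acts by ∂[p,q,r] = [q,r] − [p,r] + [p,q]. For instance
  ∂[v_1,v_3,v_7] = [v_3,v_7] − [v_1,v_7] + [v_1,v_3],
  ∂[v_1,v_6,v_7] = [v_6,v_7] − [v_1,v_7] + [v_1,v_6].
As a 27×18 matrix over Z this has rank 18, with invariant factors (1,1,1,1,1,1,1,1,1,1,1,1,1,1,1,1,1,2).

Now H_k = ker ∂_k / im ∂_{k+1}, so:

  H_0: rank C_0 − rank ∂_1 = 9 − 8 = 1, and the invariant factors of ∂_1 are all 1, so H_0 = Z.
  H_1: rank ker ∂_1 − rank ∂_2 = (27 − 8) − 18 = 1, and ∂_2 has invariant factor 2 > 1, so H_1 = Z ⊕ Z/2.
  H_2: rank ker ∂_2 − rank ∂_3 = (18 − 18) − 0 = 0, and there is no ∂_3, so H_2 = 0.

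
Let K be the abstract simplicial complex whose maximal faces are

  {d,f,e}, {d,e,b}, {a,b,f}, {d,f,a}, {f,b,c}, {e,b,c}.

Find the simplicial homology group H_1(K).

We work with the vertex ordering a < b < c < d < e < f. The simplices of K, each written with vertices in increasing order, are:

  0-simplices (6): a, b, c, d, e, f
  1-simplices (12): ab, ad, af, bc, bd, be, bf, ce, cf, de, df, ef
  2-simplices (6): abf, adf, bce, bcf, bde, def

giving chain groups C_0 ≅ Z^6, C_1 ≅ Z^12, C_2 ≅ Z^6.

Boundary ∂_1: C_1 → C_0 is given by ∂[p,q] = [q] − [p]. For instance
  ∂ad = d − a.
The 6×12 boundary matrix has rank 5 and Smith normal form diag(1,1,1,1,1).

∂_2: C_2 → C_1 acts by ∂[p,q,r] = [q,r] − [p,r] + [p,q]. For instance
  ∂adf = df − af + ad,
  ∂bce = ce − be + bc.
The resulting 12×6 matrix has rank 6, and its Smith normal form has invariant factors (1,1,1,1,1,1).

Now H_k = ker ∂_k / im ∂_{k+1}, so:

  H_1: rank ker ∂_1 − rank ∂_2 = (12 − 5) − 6 = 1, and the invariant factors of ∂_2 are all 1, so H_1 ≅ Z.

H_1 ≅ Z.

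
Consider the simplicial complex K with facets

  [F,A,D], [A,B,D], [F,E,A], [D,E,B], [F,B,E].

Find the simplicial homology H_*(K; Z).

Fix the vertex order A < B < D < E < F and write every simplex with vertices in increasing order. Then dim K = 2 and the simplices of K are:

  0-simplices (5): A, B, D, E, F
  1-simplices (10): AB, AD, AE, AF, BD, BE, BF, DE, DF, EF
  2-simplices (5): ABD, ADF, AEF, BDE, BEF

giving chain groups C_0 ≅ Z^5, C_1 ≅ Z^10, C_2 ≅ Z^5.

Boundary ∂_1: C_1 → C_0 maps an edge to its endpoints' difference, ∂[p,q] = q − p. For instance
  ∂BD = D − B.
The resulting 5×10 matrix has rank 4, and its Smith normal form has invariant factors (1,1,1,1).

The boundary map ∂_2: C_2 → C_1 maps a triangle to the signed sum of its edges. For instance
  ∂BDE = DE − BE + BD,
  ∂BEF = EF − BF + BE.
The 10×5 boundary matrix has rank 5 and Smith normal form diag(1,1,1,1,1).

Computing H_k = (kernel of ∂_k) / (image of ∂_{k+1}):

  H_0: rank C_0 − rank ∂_1 = 5 − 4 = 1, and the invariant factors of ∂_1 are all 1, so H_0 ≅ Z.
  H_1: rank ker ∂_1 − rank ∂_2 = (10 − 4) − 5 = 1, and the invariant factors of ∂_2 are all 1, so H_1 ≅ Z.
  H_2: rank ker ∂_2 − rank ∂_3 = (5 − 5) − 0 = 0, and there is no ∂_3, so H_2 ≅ 0.

(K is a triangulation of the Möbius band.)

H_0 = Z,  H_1 = Z,  H_2 = 0.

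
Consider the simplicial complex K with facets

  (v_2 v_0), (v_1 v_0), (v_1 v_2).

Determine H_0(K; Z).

We work with the vertex ordering v_0 < v_1 < v_2. The simplices of K, each written with vertices in increasing order, are:

  0-simplices (3): [v_0], [v_1], [v_2]
  1-simplices (3): [v_0,v_1], [v_0,v_2], [v_1,v_2]

so the chain groups are C_0 ≅ Z^3, C_1 ≅ Z^3.

Boundary ∂_1: C_1 → C_0 is given by ∂[p,q] = [q] − [p].
The 3×3 boundary matrix has rank 2 and Smith normal form diag(1,1).

Now H_k = ker ∂_k / im ∂_{k+1}, so:

  H_0: rank C_0 − rank ∂_1 = 3 − 2 = 1, and the invariant factors of ∂_1 are all 1, so H_0 = Z.

H_0 ≅ Z.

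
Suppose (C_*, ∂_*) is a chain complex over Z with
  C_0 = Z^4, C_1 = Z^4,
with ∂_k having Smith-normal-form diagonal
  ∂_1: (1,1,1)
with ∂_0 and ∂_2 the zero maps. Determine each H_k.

H_0 ≅ Z,  H_1 ≅ Z.

H_0: b_0 = 4 − 0 − 3 = 1; torsion from ∂_1 factors > 1: none. So H_0 ≅ Z.
H_1: b_1 = 4 − 3 − 0 = 1; torsion from ∂_2 factors > 1: none. So H_1 ≅ Z.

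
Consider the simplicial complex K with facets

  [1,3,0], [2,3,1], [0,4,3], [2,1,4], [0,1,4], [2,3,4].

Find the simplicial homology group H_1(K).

H_1 ≅ 0.

We work with the vertex ordering 0 < 1 < 2 < 3 < 4. The simplices of K, each written with vertices in increasing order, are:

  0-simplices (5): [0], [1], [2], [3], [4]
  1-simplices (9): [0,1], [0,3], [0,4], [1,2], [1,3], [1,4], [2,3], [2,4], [3,4]
  2-simplices (6): [0,1,3], [0,1,4], [0,3,4], [1,2,3], [1,2,4], [2,3,4]

Hence C_0 ≅ Z^5, C_1 ≅ Z^9, C_2 ≅ Z^6.

The boundary map ∂_1: C_1 → C_0 is given by ∂[p,q] = [q] − [p].
This gives a 5×9 integer matrix of rank 4; reducing to Smith normal form yields diagonal entries (1,1,1,1).

The boundary map ∂_2: C_2 → C_1 acts by ∂[p,q,r] = [q,r] − [p,r] + [p,q]. For instance
  ∂[0,3,4] = [3,4] − [0,4] + [0,3],
  ∂[1,2,4] = [2,4] − [1,4] + [1,2].
The resulting 9×6 matrix has rank 5, and its Smith normal form has invariant factors (1,1,1,1,1).

Now H_k = ker ∂_k / im ∂_{k+1}, so:

  H_1: rank ker ∂_1 − rank ∂_2 = (9 − 4) − 5 = 0, and the invariant factors of ∂_2 are all 1, so H_1 ≅ 0.

(K is a triangulation of the 2-sphere S^2.)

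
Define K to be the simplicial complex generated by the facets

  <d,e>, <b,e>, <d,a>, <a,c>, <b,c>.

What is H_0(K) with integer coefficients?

H_0 ≅ Z.

We work with the vertex ordering a < b < c < d < e. The simplices of K, each written with vertices in increasing order, are:

  0-simplices (5): a, b, c, d, e
  1-simplices (5): ac, ad, bc, be, de

Hence C_0 ≅ Z^5, C_1 ≅ Z^5.

The boundary map ∂_1: C_1 → C_0 maps an edge to its endpoints' difference, ∂[p,q] = q − p. For instance
  ∂ac = c − a.
The 5×5 boundary matrix has rank 4 and Smith normal form diag(1,1,1,1).

From H_k ≅ ker(∂_k) / im(∂_{k+1}) we obtain:

  H_0: rank C_0 − rank ∂_1 = 5 − 4 = 1, and the invariant factors of ∂_1 are all 1, so H_0 ≅ Z.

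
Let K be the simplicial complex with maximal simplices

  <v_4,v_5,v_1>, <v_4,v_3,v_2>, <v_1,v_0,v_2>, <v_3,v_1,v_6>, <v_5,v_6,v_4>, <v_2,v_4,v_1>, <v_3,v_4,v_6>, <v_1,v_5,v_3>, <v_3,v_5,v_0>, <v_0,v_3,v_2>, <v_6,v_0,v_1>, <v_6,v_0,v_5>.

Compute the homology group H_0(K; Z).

Order the vertices as v_0 < v_1 < v_2 < v_3 < v_4 < v_5 < v_6. Listing each simplex with vertices in this order, K has dimension 2 with simplices:

  0-simplices (7): [v_0], [v_1], [v_2], [v_3], [v_4], [v_5], [v_6]
  1-simplices (18): (18 of them)
  2-simplices (12): (12 of them)

giving chain groups C_0 ≅ Z^7, C_1 ≅ Z^18, C_2 ≅ Z^12.

∂_1: C_1 → C_0 sends each edge [p,q] (with p < q) to q − p. For instance
  ∂[v_3,v_4] = [v_4] − [v_3].
The resulting 7×18 matrix has rank 6, and its Smith normal form has invariant factors (1,1,1,1,1,1).

∂_2: C_2 → C_1 sends each 2-simplex [p,q,r] to [q,r] − [p,r] + [p,q]. For instance
  ∂[v_0,v_5,v_6] = [v_5,v_6] − [v_0,v_6] + [v_0,v_5],
  ∂[v_1,v_3,v_6] = [v_3,v_6] − [v_1,v_6] + [v_1,v_3].
As a 18×12 matrix over Z this has rank 12, with invariant factors (1,1,1,1,1,1,1,1,1,1,1,2).

Reading off H_k = ker ∂_k / im ∂_{k+1}:

  H_0: rank C_0 − rank ∂_1 = 7 − 6 = 1, and the invariant factors of ∂_1 are all 1, so H_0 = Z.

(K is a triangulation of the real projective plane RP^2.)

H_0 ≅ Z.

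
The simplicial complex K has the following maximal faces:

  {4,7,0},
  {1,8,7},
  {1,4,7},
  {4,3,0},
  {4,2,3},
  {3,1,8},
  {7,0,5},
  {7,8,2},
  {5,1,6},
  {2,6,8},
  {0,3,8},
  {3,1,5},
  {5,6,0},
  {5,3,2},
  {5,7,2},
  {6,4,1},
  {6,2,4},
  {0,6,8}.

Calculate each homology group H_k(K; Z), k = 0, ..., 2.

Fix the vertex order 0 < 1 < 2 < 3 < 4 < 5 < 6 < 7 < 8 and write every simplex with vertices in increasing order. Then dim K = 2 and the simplices of K are:

  0-simplices (9): [0], [1], [2], [3], [4], [5], [6], [7], [8]
  1-simplices (27): (27 of them)
  2-simplices (18): [0,3,4], [0,3,8], [0,4,7], [0,5,6], [0,5,7], [0,6,8], [1,3,5], [1,3,8], [1,4,6], [1,4,7], [1,5,6], [1,7,8], [2,3,4], [2,3,5], [2,4,6], [2,5,7], [2,6,8], [2,7,8]

Hence C_0 ≅ Z^9, C_1 ≅ Z^27, C_2 ≅ Z^18.

The boundary map ∂_1: C_1 → C_0 sends each edge [p,q] (with p < q) to q − p.
This gives a 9×27 integer matrix of rank 8; reducing to Smith normal form yields diagonal entries (1,1,1,1,1,1,1,1).

∂_2: C_2 → C_1 sends each 2-simplex [p,q,r] to [q,r] − [p,r] + [p,q]. For instance
  ∂[2,7,8] = [7,8] − [2,8] + [2,7],
  ∂[0,5,6] = [5,6] − [0,6] + [0,5].
This gives a 27×18 integer matrix of rank 17; reducing to Smith normal form yields diagonal entries (1,1,1,1,1,1,1,1,1,1,1,1,1,1,1,1,1).

From H_k ≅ ker(∂_k) / im(∂_{k+1}) we obtain:

  H_0: rank C_0 − rank ∂_1 = 9 − 8 = 1, and the invariant factors of ∂_1 are all 1, so H_0 ≅ Z.
  H_1: rank ker ∂_1 − rank ∂_2 = (27 − 8) − 17 = 2, and the invariant factors of ∂_2 are all 1, so H_1 ≅ Z^2.
  H_2: rank ker ∂_2 − rank ∂_3 = (18 − 17) − 0 = 1, and there is no ∂_3, so H_2 ≅ Z.

As a check, the Euler characteristic is 9 − 27 + 18 = 0, which agrees with 1 − 2 + 1 = 0.

H_0 ≅ Z,  H_1 ≅ Z^2,  H_2 ≅ Z.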